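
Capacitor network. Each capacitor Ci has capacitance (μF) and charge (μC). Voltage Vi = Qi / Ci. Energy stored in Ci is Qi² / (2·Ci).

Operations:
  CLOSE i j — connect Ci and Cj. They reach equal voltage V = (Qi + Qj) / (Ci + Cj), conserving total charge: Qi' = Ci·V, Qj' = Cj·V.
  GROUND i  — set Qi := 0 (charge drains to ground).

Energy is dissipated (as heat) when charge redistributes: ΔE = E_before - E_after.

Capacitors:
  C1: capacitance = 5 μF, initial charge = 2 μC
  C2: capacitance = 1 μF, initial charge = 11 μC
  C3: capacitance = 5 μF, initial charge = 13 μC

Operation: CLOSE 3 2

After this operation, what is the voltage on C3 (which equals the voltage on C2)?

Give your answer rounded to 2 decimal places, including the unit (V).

Answer: 4.00 V

Derivation:
Initial: C1(5μF, Q=2μC, V=0.40V), C2(1μF, Q=11μC, V=11.00V), C3(5μF, Q=13μC, V=2.60V)
Op 1: CLOSE 3-2: Q_total=24.00, C_total=6.00, V=4.00; Q3=20.00, Q2=4.00; dissipated=29.400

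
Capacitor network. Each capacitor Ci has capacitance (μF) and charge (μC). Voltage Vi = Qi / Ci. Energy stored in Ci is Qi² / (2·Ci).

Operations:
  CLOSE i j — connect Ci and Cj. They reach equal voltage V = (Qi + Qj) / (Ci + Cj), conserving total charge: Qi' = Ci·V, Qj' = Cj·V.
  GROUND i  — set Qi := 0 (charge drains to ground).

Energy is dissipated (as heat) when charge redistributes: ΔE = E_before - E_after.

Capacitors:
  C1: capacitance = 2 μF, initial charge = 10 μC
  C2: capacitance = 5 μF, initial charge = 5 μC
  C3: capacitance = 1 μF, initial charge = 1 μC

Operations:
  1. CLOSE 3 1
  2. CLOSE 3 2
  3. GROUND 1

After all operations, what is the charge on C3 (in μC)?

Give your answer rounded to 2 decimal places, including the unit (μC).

Answer: 1.44 μC

Derivation:
Initial: C1(2μF, Q=10μC, V=5.00V), C2(5μF, Q=5μC, V=1.00V), C3(1μF, Q=1μC, V=1.00V)
Op 1: CLOSE 3-1: Q_total=11.00, C_total=3.00, V=3.67; Q3=3.67, Q1=7.33; dissipated=5.333
Op 2: CLOSE 3-2: Q_total=8.67, C_total=6.00, V=1.44; Q3=1.44, Q2=7.22; dissipated=2.963
Op 3: GROUND 1: Q1=0; energy lost=13.444
Final charges: Q1=0.00, Q2=7.22, Q3=1.44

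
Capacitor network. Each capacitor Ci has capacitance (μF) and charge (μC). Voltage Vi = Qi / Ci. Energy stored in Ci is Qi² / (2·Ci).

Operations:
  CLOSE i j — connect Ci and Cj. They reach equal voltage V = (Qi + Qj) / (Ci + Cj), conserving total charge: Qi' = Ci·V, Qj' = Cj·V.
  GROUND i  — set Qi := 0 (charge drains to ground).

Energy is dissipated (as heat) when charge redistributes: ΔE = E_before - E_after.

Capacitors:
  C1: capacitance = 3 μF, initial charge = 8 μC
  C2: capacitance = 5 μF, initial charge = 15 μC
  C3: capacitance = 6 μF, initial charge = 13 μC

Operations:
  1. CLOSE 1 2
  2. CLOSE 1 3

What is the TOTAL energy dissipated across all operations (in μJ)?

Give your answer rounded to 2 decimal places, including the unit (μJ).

Initial: C1(3μF, Q=8μC, V=2.67V), C2(5μF, Q=15μC, V=3.00V), C3(6μF, Q=13μC, V=2.17V)
Op 1: CLOSE 1-2: Q_total=23.00, C_total=8.00, V=2.88; Q1=8.62, Q2=14.38; dissipated=0.104
Op 2: CLOSE 1-3: Q_total=21.62, C_total=9.00, V=2.40; Q1=7.21, Q3=14.42; dissipated=0.502
Total dissipated: 0.606 μJ

Answer: 0.61 μJ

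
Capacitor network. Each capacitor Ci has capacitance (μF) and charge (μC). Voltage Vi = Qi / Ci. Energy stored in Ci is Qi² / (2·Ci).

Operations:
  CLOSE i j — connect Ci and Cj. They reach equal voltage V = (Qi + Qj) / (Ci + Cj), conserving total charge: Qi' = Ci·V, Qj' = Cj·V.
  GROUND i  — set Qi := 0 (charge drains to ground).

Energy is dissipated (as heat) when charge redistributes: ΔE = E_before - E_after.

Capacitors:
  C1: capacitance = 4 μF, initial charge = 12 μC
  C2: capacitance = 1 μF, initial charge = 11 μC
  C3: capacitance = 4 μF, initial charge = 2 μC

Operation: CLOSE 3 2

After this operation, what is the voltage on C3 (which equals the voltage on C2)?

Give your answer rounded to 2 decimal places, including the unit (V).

Initial: C1(4μF, Q=12μC, V=3.00V), C2(1μF, Q=11μC, V=11.00V), C3(4μF, Q=2μC, V=0.50V)
Op 1: CLOSE 3-2: Q_total=13.00, C_total=5.00, V=2.60; Q3=10.40, Q2=2.60; dissipated=44.100

Answer: 2.60 V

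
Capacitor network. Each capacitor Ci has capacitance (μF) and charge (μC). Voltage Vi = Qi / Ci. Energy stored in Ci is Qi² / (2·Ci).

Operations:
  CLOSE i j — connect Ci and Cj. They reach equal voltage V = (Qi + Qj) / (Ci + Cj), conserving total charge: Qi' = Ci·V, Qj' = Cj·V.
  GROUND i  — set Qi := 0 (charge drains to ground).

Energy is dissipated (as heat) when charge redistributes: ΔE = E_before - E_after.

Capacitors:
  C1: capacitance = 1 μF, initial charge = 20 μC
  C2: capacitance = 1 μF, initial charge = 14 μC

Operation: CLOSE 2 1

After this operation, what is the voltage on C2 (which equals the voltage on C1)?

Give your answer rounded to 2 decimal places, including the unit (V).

Initial: C1(1μF, Q=20μC, V=20.00V), C2(1μF, Q=14μC, V=14.00V)
Op 1: CLOSE 2-1: Q_total=34.00, C_total=2.00, V=17.00; Q2=17.00, Q1=17.00; dissipated=9.000

Answer: 17.00 V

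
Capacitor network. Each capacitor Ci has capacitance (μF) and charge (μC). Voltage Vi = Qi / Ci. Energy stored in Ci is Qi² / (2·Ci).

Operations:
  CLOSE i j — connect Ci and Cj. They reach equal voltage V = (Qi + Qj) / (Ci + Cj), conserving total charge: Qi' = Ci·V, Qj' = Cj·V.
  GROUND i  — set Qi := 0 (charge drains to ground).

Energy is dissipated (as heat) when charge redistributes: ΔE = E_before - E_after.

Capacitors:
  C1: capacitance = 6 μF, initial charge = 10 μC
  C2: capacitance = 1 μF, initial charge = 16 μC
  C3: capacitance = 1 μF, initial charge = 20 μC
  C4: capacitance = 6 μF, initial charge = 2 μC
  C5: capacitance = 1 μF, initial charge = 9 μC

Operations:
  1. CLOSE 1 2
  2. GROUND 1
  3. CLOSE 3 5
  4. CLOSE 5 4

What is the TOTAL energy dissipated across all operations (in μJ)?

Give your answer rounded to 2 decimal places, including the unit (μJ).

Answer: 245.70 μJ

Derivation:
Initial: C1(6μF, Q=10μC, V=1.67V), C2(1μF, Q=16μC, V=16.00V), C3(1μF, Q=20μC, V=20.00V), C4(6μF, Q=2μC, V=0.33V), C5(1μF, Q=9μC, V=9.00V)
Op 1: CLOSE 1-2: Q_total=26.00, C_total=7.00, V=3.71; Q1=22.29, Q2=3.71; dissipated=88.048
Op 2: GROUND 1: Q1=0; energy lost=41.388
Op 3: CLOSE 3-5: Q_total=29.00, C_total=2.00, V=14.50; Q3=14.50, Q5=14.50; dissipated=30.250
Op 4: CLOSE 5-4: Q_total=16.50, C_total=7.00, V=2.36; Q5=2.36, Q4=14.14; dissipated=86.012
Total dissipated: 245.697 μJ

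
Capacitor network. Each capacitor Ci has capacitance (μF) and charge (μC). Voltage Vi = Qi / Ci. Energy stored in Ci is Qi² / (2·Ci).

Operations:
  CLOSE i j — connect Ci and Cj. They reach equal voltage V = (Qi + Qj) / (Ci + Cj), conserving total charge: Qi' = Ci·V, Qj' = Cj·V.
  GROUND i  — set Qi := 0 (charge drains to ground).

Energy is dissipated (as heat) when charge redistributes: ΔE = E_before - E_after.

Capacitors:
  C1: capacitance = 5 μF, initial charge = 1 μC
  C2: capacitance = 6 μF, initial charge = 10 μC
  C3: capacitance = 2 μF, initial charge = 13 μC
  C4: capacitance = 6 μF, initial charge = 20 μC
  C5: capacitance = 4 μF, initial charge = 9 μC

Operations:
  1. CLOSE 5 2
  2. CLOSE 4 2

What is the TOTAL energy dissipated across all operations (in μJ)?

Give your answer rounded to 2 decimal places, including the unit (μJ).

Answer: 3.49 μJ

Derivation:
Initial: C1(5μF, Q=1μC, V=0.20V), C2(6μF, Q=10μC, V=1.67V), C3(2μF, Q=13μC, V=6.50V), C4(6μF, Q=20μC, V=3.33V), C5(4μF, Q=9μC, V=2.25V)
Op 1: CLOSE 5-2: Q_total=19.00, C_total=10.00, V=1.90; Q5=7.60, Q2=11.40; dissipated=0.408
Op 2: CLOSE 4-2: Q_total=31.40, C_total=12.00, V=2.62; Q4=15.70, Q2=15.70; dissipated=3.082
Total dissipated: 3.490 μJ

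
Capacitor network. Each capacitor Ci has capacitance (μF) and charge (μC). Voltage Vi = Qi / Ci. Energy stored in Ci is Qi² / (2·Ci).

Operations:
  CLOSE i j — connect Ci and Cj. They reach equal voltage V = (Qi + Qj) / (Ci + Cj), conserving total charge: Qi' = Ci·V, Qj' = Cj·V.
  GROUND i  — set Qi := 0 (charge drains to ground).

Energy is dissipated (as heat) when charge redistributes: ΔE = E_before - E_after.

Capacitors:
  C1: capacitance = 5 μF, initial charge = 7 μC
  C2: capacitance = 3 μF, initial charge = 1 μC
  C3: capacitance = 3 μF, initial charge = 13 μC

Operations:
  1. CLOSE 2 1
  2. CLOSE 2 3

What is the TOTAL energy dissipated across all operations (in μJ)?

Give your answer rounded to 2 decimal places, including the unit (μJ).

Answer: 9.40 μJ

Derivation:
Initial: C1(5μF, Q=7μC, V=1.40V), C2(3μF, Q=1μC, V=0.33V), C3(3μF, Q=13μC, V=4.33V)
Op 1: CLOSE 2-1: Q_total=8.00, C_total=8.00, V=1.00; Q2=3.00, Q1=5.00; dissipated=1.067
Op 2: CLOSE 2-3: Q_total=16.00, C_total=6.00, V=2.67; Q2=8.00, Q3=8.00; dissipated=8.333
Total dissipated: 9.400 μJ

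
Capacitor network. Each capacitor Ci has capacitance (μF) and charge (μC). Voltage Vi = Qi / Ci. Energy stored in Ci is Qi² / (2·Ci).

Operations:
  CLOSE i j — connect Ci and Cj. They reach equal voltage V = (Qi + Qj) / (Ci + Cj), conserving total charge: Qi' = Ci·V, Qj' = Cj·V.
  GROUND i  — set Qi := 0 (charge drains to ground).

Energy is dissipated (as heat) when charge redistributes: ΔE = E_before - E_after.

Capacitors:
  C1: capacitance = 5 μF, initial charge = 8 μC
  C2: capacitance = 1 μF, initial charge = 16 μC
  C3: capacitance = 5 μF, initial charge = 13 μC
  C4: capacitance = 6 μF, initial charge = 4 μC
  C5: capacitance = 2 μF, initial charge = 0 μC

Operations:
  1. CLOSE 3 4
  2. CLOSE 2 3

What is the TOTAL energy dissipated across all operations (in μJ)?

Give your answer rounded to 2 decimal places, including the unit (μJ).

Initial: C1(5μF, Q=8μC, V=1.60V), C2(1μF, Q=16μC, V=16.00V), C3(5μF, Q=13μC, V=2.60V), C4(6μF, Q=4μC, V=0.67V), C5(2μF, Q=0μC, V=0.00V)
Op 1: CLOSE 3-4: Q_total=17.00, C_total=11.00, V=1.55; Q3=7.73, Q4=9.27; dissipated=5.097
Op 2: CLOSE 2-3: Q_total=23.73, C_total=6.00, V=3.95; Q2=3.95, Q3=19.77; dissipated=87.056
Total dissipated: 92.153 μJ

Answer: 92.15 μJ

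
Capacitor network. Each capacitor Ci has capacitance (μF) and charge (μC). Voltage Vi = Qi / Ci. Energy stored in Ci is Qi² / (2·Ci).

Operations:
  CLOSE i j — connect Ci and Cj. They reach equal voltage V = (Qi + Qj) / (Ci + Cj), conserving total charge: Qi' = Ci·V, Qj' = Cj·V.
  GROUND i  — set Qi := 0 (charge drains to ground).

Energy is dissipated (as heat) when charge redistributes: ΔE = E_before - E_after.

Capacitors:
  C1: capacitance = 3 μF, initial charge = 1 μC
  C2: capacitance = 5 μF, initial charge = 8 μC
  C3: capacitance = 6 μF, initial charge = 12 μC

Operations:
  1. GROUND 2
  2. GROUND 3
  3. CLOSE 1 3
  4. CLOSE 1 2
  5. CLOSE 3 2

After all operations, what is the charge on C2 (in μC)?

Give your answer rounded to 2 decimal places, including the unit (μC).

Initial: C1(3μF, Q=1μC, V=0.33V), C2(5μF, Q=8μC, V=1.60V), C3(6μF, Q=12μC, V=2.00V)
Op 1: GROUND 2: Q2=0; energy lost=6.400
Op 2: GROUND 3: Q3=0; energy lost=12.000
Op 3: CLOSE 1-3: Q_total=1.00, C_total=9.00, V=0.11; Q1=0.33, Q3=0.67; dissipated=0.111
Op 4: CLOSE 1-2: Q_total=0.33, C_total=8.00, V=0.04; Q1=0.12, Q2=0.21; dissipated=0.012
Op 5: CLOSE 3-2: Q_total=0.88, C_total=11.00, V=0.08; Q3=0.48, Q2=0.40; dissipated=0.007
Final charges: Q1=0.12, Q2=0.40, Q3=0.48

Answer: 0.40 μC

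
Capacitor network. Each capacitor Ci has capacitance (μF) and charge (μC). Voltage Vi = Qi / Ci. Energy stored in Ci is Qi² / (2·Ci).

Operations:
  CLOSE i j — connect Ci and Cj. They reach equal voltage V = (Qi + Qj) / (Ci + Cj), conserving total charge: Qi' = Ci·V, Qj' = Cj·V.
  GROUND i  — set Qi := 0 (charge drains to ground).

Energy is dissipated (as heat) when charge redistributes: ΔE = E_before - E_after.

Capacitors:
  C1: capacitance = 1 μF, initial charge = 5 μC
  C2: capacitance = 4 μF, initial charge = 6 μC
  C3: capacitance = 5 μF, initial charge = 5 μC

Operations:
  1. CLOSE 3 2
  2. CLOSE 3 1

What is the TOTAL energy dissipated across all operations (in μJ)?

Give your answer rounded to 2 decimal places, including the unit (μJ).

Answer: 6.22 μJ

Derivation:
Initial: C1(1μF, Q=5μC, V=5.00V), C2(4μF, Q=6μC, V=1.50V), C3(5μF, Q=5μC, V=1.00V)
Op 1: CLOSE 3-2: Q_total=11.00, C_total=9.00, V=1.22; Q3=6.11, Q2=4.89; dissipated=0.278
Op 2: CLOSE 3-1: Q_total=11.11, C_total=6.00, V=1.85; Q3=9.26, Q1=1.85; dissipated=5.947
Total dissipated: 6.224 μJ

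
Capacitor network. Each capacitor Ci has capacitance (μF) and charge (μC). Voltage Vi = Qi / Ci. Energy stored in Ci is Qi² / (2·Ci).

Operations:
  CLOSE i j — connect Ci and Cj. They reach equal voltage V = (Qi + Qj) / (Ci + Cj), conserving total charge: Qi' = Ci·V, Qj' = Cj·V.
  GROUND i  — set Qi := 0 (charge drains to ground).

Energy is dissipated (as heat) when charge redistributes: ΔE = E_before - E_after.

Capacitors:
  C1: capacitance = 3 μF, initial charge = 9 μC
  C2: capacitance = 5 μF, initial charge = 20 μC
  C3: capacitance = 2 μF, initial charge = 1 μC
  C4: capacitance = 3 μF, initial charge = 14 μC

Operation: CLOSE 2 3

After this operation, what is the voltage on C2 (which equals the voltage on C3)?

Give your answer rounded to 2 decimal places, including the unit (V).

Answer: 3.00 V

Derivation:
Initial: C1(3μF, Q=9μC, V=3.00V), C2(5μF, Q=20μC, V=4.00V), C3(2μF, Q=1μC, V=0.50V), C4(3μF, Q=14μC, V=4.67V)
Op 1: CLOSE 2-3: Q_total=21.00, C_total=7.00, V=3.00; Q2=15.00, Q3=6.00; dissipated=8.750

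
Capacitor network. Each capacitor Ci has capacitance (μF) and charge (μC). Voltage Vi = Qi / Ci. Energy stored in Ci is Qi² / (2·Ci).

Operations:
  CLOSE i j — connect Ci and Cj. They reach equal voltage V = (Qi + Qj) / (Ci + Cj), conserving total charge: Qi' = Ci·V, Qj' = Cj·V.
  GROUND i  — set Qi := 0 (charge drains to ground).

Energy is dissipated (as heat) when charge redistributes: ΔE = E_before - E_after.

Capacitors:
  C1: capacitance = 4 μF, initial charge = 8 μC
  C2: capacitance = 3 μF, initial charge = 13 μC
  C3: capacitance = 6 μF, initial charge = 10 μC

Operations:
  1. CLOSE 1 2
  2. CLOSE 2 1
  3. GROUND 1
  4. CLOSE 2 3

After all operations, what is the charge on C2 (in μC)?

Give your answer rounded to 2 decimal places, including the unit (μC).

Initial: C1(4μF, Q=8μC, V=2.00V), C2(3μF, Q=13μC, V=4.33V), C3(6μF, Q=10μC, V=1.67V)
Op 1: CLOSE 1-2: Q_total=21.00, C_total=7.00, V=3.00; Q1=12.00, Q2=9.00; dissipated=4.667
Op 2: CLOSE 2-1: Q_total=21.00, C_total=7.00, V=3.00; Q2=9.00, Q1=12.00; dissipated=0.000
Op 3: GROUND 1: Q1=0; energy lost=18.000
Op 4: CLOSE 2-3: Q_total=19.00, C_total=9.00, V=2.11; Q2=6.33, Q3=12.67; dissipated=1.778
Final charges: Q1=0.00, Q2=6.33, Q3=12.67

Answer: 6.33 μC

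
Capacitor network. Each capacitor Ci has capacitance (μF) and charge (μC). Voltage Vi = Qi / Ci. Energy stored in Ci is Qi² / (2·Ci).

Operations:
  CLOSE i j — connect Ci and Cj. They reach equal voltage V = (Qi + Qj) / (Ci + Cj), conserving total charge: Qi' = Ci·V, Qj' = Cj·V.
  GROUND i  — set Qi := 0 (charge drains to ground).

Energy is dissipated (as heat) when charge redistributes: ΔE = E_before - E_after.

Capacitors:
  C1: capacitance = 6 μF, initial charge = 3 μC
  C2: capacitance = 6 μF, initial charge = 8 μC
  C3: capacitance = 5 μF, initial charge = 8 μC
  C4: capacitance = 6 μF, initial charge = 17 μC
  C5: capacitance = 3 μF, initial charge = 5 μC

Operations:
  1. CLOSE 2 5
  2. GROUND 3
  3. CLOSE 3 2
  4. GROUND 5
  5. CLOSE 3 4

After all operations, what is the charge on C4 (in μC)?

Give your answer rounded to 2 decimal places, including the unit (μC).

Answer: 11.42 μC

Derivation:
Initial: C1(6μF, Q=3μC, V=0.50V), C2(6μF, Q=8μC, V=1.33V), C3(5μF, Q=8μC, V=1.60V), C4(6μF, Q=17μC, V=2.83V), C5(3μF, Q=5μC, V=1.67V)
Op 1: CLOSE 2-5: Q_total=13.00, C_total=9.00, V=1.44; Q2=8.67, Q5=4.33; dissipated=0.111
Op 2: GROUND 3: Q3=0; energy lost=6.400
Op 3: CLOSE 3-2: Q_total=8.67, C_total=11.00, V=0.79; Q3=3.94, Q2=4.73; dissipated=2.845
Op 4: GROUND 5: Q5=0; energy lost=3.130
Op 5: CLOSE 3-4: Q_total=20.94, C_total=11.00, V=1.90; Q3=9.52, Q4=11.42; dissipated=5.705
Final charges: Q1=3.00, Q2=4.73, Q3=9.52, Q4=11.42, Q5=0.00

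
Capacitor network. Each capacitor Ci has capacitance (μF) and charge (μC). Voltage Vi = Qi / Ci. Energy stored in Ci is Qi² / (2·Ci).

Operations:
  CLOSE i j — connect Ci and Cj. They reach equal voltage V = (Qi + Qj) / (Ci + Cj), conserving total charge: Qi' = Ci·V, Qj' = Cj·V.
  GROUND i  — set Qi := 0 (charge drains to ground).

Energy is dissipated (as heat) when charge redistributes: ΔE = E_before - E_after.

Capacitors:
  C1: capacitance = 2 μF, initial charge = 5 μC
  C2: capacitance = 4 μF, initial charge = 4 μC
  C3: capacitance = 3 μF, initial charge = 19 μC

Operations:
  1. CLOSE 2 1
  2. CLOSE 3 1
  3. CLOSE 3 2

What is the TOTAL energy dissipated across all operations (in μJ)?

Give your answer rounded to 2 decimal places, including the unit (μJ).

Initial: C1(2μF, Q=5μC, V=2.50V), C2(4μF, Q=4μC, V=1.00V), C3(3μF, Q=19μC, V=6.33V)
Op 1: CLOSE 2-1: Q_total=9.00, C_total=6.00, V=1.50; Q2=6.00, Q1=3.00; dissipated=1.500
Op 2: CLOSE 3-1: Q_total=22.00, C_total=5.00, V=4.40; Q3=13.20, Q1=8.80; dissipated=14.017
Op 3: CLOSE 3-2: Q_total=19.20, C_total=7.00, V=2.74; Q3=8.23, Q2=10.97; dissipated=7.209
Total dissipated: 22.725 μJ

Answer: 22.73 μJ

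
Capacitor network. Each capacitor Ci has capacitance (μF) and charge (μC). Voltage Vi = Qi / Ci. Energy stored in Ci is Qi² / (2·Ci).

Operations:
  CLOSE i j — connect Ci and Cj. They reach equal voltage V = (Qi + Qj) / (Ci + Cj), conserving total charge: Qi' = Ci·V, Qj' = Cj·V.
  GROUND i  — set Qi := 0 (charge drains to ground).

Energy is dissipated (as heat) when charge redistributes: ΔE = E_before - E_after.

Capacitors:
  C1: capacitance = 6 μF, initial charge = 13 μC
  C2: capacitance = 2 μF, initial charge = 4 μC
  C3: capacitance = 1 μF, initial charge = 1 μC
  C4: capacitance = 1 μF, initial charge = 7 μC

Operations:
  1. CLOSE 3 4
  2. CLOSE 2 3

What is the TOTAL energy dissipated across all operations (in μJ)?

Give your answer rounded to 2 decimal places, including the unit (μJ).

Answer: 10.33 μJ

Derivation:
Initial: C1(6μF, Q=13μC, V=2.17V), C2(2μF, Q=4μC, V=2.00V), C3(1μF, Q=1μC, V=1.00V), C4(1μF, Q=7μC, V=7.00V)
Op 1: CLOSE 3-4: Q_total=8.00, C_total=2.00, V=4.00; Q3=4.00, Q4=4.00; dissipated=9.000
Op 2: CLOSE 2-3: Q_total=8.00, C_total=3.00, V=2.67; Q2=5.33, Q3=2.67; dissipated=1.333
Total dissipated: 10.333 μJ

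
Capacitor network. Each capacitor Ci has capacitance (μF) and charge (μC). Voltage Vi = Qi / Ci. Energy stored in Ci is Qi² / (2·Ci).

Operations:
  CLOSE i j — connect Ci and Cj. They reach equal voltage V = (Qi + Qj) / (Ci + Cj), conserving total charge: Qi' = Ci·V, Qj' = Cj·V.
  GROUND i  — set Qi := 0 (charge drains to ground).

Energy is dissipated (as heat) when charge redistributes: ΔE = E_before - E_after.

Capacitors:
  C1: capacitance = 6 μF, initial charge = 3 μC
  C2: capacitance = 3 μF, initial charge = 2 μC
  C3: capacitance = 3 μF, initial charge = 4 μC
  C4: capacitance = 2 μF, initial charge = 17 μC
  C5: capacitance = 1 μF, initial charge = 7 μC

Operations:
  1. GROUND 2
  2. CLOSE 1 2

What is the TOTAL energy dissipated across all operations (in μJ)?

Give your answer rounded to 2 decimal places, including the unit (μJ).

Initial: C1(6μF, Q=3μC, V=0.50V), C2(3μF, Q=2μC, V=0.67V), C3(3μF, Q=4μC, V=1.33V), C4(2μF, Q=17μC, V=8.50V), C5(1μF, Q=7μC, V=7.00V)
Op 1: GROUND 2: Q2=0; energy lost=0.667
Op 2: CLOSE 1-2: Q_total=3.00, C_total=9.00, V=0.33; Q1=2.00, Q2=1.00; dissipated=0.250
Total dissipated: 0.917 μJ

Answer: 0.92 μJ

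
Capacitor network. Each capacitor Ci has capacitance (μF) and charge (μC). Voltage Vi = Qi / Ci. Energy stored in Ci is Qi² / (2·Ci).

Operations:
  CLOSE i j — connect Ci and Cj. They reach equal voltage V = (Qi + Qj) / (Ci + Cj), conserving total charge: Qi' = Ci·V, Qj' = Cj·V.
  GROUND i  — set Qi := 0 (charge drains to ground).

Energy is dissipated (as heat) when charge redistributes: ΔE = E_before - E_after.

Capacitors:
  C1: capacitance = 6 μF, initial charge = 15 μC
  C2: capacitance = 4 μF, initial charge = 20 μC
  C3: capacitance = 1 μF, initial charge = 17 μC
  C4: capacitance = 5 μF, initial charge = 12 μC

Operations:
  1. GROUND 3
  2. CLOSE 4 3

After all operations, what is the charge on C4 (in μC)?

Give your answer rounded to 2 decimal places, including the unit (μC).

Initial: C1(6μF, Q=15μC, V=2.50V), C2(4μF, Q=20μC, V=5.00V), C3(1μF, Q=17μC, V=17.00V), C4(5μF, Q=12μC, V=2.40V)
Op 1: GROUND 3: Q3=0; energy lost=144.500
Op 2: CLOSE 4-3: Q_total=12.00, C_total=6.00, V=2.00; Q4=10.00, Q3=2.00; dissipated=2.400
Final charges: Q1=15.00, Q2=20.00, Q3=2.00, Q4=10.00

Answer: 10.00 μC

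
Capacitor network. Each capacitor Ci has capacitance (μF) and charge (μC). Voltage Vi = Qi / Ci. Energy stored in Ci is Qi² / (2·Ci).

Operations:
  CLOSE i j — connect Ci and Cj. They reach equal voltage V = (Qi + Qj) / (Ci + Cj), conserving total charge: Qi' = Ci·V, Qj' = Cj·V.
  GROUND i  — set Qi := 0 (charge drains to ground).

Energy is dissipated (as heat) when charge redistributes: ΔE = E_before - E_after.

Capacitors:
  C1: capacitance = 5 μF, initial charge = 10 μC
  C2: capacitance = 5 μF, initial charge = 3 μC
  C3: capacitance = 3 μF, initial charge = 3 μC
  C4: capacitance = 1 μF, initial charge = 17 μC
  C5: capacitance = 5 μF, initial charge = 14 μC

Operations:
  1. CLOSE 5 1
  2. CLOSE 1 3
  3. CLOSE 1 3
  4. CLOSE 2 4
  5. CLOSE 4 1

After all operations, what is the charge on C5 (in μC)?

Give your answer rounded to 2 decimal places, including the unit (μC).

Answer: 12.00 μC

Derivation:
Initial: C1(5μF, Q=10μC, V=2.00V), C2(5μF, Q=3μC, V=0.60V), C3(3μF, Q=3μC, V=1.00V), C4(1μF, Q=17μC, V=17.00V), C5(5μF, Q=14μC, V=2.80V)
Op 1: CLOSE 5-1: Q_total=24.00, C_total=10.00, V=2.40; Q5=12.00, Q1=12.00; dissipated=0.800
Op 2: CLOSE 1-3: Q_total=15.00, C_total=8.00, V=1.88; Q1=9.38, Q3=5.62; dissipated=1.837
Op 3: CLOSE 1-3: Q_total=15.00, C_total=8.00, V=1.88; Q1=9.38, Q3=5.62; dissipated=0.000
Op 4: CLOSE 2-4: Q_total=20.00, C_total=6.00, V=3.33; Q2=16.67, Q4=3.33; dissipated=112.067
Op 5: CLOSE 4-1: Q_total=12.71, C_total=6.00, V=2.12; Q4=2.12, Q1=10.59; dissipated=0.886
Final charges: Q1=10.59, Q2=16.67, Q3=5.62, Q4=2.12, Q5=12.00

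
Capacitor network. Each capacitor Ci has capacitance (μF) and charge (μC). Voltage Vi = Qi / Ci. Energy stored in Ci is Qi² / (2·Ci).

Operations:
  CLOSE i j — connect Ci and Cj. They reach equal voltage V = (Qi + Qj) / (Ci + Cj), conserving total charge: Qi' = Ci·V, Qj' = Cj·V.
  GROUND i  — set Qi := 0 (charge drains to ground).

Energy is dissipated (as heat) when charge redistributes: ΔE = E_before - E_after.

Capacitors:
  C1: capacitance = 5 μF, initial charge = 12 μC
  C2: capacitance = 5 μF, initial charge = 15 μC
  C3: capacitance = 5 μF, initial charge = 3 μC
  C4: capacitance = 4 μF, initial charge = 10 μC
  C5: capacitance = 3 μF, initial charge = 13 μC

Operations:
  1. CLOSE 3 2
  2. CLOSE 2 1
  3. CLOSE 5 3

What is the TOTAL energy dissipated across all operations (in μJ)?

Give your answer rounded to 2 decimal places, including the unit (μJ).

Initial: C1(5μF, Q=12μC, V=2.40V), C2(5μF, Q=15μC, V=3.00V), C3(5μF, Q=3μC, V=0.60V), C4(4μF, Q=10μC, V=2.50V), C5(3μF, Q=13μC, V=4.33V)
Op 1: CLOSE 3-2: Q_total=18.00, C_total=10.00, V=1.80; Q3=9.00, Q2=9.00; dissipated=7.200
Op 2: CLOSE 2-1: Q_total=21.00, C_total=10.00, V=2.10; Q2=10.50, Q1=10.50; dissipated=0.450
Op 3: CLOSE 5-3: Q_total=22.00, C_total=8.00, V=2.75; Q5=8.25, Q3=13.75; dissipated=6.017
Total dissipated: 13.667 μJ

Answer: 13.67 μJ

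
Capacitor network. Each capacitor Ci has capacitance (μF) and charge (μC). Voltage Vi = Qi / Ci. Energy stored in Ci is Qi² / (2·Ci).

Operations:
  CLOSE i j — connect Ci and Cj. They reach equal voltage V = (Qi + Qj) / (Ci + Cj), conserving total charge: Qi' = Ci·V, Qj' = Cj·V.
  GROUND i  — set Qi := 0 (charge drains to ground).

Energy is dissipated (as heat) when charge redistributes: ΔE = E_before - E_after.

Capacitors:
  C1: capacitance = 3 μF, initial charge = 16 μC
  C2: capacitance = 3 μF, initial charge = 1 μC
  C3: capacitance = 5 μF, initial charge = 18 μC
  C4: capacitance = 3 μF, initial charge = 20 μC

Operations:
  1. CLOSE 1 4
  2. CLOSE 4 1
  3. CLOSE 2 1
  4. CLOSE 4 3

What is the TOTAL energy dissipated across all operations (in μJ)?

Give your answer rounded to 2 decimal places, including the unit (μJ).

Answer: 30.82 μJ

Derivation:
Initial: C1(3μF, Q=16μC, V=5.33V), C2(3μF, Q=1μC, V=0.33V), C3(5μF, Q=18μC, V=3.60V), C4(3μF, Q=20μC, V=6.67V)
Op 1: CLOSE 1-4: Q_total=36.00, C_total=6.00, V=6.00; Q1=18.00, Q4=18.00; dissipated=1.333
Op 2: CLOSE 4-1: Q_total=36.00, C_total=6.00, V=6.00; Q4=18.00, Q1=18.00; dissipated=0.000
Op 3: CLOSE 2-1: Q_total=19.00, C_total=6.00, V=3.17; Q2=9.50, Q1=9.50; dissipated=24.083
Op 4: CLOSE 4-3: Q_total=36.00, C_total=8.00, V=4.50; Q4=13.50, Q3=22.50; dissipated=5.400
Total dissipated: 30.817 μJ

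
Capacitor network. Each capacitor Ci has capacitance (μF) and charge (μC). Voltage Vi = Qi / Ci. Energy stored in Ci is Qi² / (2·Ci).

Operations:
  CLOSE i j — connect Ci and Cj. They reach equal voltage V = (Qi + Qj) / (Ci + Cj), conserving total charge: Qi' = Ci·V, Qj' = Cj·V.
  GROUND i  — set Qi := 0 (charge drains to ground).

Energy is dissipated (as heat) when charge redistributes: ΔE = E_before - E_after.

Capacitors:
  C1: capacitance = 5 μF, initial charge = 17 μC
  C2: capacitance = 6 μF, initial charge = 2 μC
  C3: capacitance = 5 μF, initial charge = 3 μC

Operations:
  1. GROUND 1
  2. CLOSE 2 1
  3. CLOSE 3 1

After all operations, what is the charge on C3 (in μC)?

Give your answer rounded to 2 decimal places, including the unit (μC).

Answer: 1.95 μC

Derivation:
Initial: C1(5μF, Q=17μC, V=3.40V), C2(6μF, Q=2μC, V=0.33V), C3(5μF, Q=3μC, V=0.60V)
Op 1: GROUND 1: Q1=0; energy lost=28.900
Op 2: CLOSE 2-1: Q_total=2.00, C_total=11.00, V=0.18; Q2=1.09, Q1=0.91; dissipated=0.152
Op 3: CLOSE 3-1: Q_total=3.91, C_total=10.00, V=0.39; Q3=1.95, Q1=1.95; dissipated=0.219
Final charges: Q1=1.95, Q2=1.09, Q3=1.95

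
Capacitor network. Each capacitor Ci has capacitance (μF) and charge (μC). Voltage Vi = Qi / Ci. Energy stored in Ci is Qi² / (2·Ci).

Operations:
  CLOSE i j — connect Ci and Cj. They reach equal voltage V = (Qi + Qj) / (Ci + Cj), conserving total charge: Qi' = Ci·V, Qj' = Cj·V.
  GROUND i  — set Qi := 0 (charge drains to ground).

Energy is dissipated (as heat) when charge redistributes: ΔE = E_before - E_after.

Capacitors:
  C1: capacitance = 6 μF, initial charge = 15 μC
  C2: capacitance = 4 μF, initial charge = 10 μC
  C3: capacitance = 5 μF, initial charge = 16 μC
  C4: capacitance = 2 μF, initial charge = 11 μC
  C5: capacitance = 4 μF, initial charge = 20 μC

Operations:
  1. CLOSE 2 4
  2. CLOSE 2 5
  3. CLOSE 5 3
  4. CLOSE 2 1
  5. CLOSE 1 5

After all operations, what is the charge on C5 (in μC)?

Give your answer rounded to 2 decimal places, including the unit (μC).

Answer: 13.55 μC

Derivation:
Initial: C1(6μF, Q=15μC, V=2.50V), C2(4μF, Q=10μC, V=2.50V), C3(5μF, Q=16μC, V=3.20V), C4(2μF, Q=11μC, V=5.50V), C5(4μF, Q=20μC, V=5.00V)
Op 1: CLOSE 2-4: Q_total=21.00, C_total=6.00, V=3.50; Q2=14.00, Q4=7.00; dissipated=6.000
Op 2: CLOSE 2-5: Q_total=34.00, C_total=8.00, V=4.25; Q2=17.00, Q5=17.00; dissipated=2.250
Op 3: CLOSE 5-3: Q_total=33.00, C_total=9.00, V=3.67; Q5=14.67, Q3=18.33; dissipated=1.225
Op 4: CLOSE 2-1: Q_total=32.00, C_total=10.00, V=3.20; Q2=12.80, Q1=19.20; dissipated=3.675
Op 5: CLOSE 1-5: Q_total=33.87, C_total=10.00, V=3.39; Q1=20.32, Q5=13.55; dissipated=0.261
Final charges: Q1=20.32, Q2=12.80, Q3=18.33, Q4=7.00, Q5=13.55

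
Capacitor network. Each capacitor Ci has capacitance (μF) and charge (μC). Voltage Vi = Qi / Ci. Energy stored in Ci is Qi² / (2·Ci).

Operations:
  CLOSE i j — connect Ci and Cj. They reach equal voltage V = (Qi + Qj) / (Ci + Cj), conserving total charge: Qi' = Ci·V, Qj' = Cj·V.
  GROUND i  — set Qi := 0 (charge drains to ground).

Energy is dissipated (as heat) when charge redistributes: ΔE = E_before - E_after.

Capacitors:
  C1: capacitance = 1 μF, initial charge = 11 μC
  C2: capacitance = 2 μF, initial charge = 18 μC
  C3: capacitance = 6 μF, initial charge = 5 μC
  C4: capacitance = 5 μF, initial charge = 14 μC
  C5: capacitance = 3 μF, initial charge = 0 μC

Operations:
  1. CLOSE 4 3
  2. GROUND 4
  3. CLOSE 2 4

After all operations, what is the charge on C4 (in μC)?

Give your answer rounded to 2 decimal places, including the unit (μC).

Answer: 12.86 μC

Derivation:
Initial: C1(1μF, Q=11μC, V=11.00V), C2(2μF, Q=18μC, V=9.00V), C3(6μF, Q=5μC, V=0.83V), C4(5μF, Q=14μC, V=2.80V), C5(3μF, Q=0μC, V=0.00V)
Op 1: CLOSE 4-3: Q_total=19.00, C_total=11.00, V=1.73; Q4=8.64, Q3=10.36; dissipated=5.274
Op 2: GROUND 4: Q4=0; energy lost=7.459
Op 3: CLOSE 2-4: Q_total=18.00, C_total=7.00, V=2.57; Q2=5.14, Q4=12.86; dissipated=57.857
Final charges: Q1=11.00, Q2=5.14, Q3=10.36, Q4=12.86, Q5=0.00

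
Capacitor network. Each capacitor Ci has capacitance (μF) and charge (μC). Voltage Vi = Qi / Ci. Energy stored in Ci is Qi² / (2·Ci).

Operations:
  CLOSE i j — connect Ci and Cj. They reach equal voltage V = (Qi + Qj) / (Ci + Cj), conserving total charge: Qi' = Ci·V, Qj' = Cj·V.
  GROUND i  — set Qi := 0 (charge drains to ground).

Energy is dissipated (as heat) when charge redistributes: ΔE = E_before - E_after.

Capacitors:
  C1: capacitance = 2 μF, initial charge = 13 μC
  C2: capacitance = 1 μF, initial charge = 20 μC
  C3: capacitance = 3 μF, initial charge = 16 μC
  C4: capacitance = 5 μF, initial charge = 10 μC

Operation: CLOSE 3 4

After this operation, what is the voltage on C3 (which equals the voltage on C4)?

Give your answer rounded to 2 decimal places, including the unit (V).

Initial: C1(2μF, Q=13μC, V=6.50V), C2(1μF, Q=20μC, V=20.00V), C3(3μF, Q=16μC, V=5.33V), C4(5μF, Q=10μC, V=2.00V)
Op 1: CLOSE 3-4: Q_total=26.00, C_total=8.00, V=3.25; Q3=9.75, Q4=16.25; dissipated=10.417

Answer: 3.25 V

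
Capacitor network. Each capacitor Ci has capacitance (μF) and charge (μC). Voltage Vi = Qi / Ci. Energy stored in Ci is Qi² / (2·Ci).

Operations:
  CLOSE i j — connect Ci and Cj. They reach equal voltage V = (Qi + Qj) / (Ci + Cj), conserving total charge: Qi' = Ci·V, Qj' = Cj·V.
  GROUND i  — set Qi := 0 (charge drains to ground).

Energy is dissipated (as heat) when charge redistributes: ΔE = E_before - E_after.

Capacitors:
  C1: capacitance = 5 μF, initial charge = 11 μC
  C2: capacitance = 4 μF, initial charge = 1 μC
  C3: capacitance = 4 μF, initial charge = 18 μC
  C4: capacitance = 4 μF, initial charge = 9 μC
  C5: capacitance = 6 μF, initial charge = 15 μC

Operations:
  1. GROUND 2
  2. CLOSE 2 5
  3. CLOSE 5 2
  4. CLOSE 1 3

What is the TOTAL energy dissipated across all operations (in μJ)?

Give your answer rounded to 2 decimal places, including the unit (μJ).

Answer: 13.50 μJ

Derivation:
Initial: C1(5μF, Q=11μC, V=2.20V), C2(4μF, Q=1μC, V=0.25V), C3(4μF, Q=18μC, V=4.50V), C4(4μF, Q=9μC, V=2.25V), C5(6μF, Q=15μC, V=2.50V)
Op 1: GROUND 2: Q2=0; energy lost=0.125
Op 2: CLOSE 2-5: Q_total=15.00, C_total=10.00, V=1.50; Q2=6.00, Q5=9.00; dissipated=7.500
Op 3: CLOSE 5-2: Q_total=15.00, C_total=10.00, V=1.50; Q5=9.00, Q2=6.00; dissipated=0.000
Op 4: CLOSE 1-3: Q_total=29.00, C_total=9.00, V=3.22; Q1=16.11, Q3=12.89; dissipated=5.878
Total dissipated: 13.503 μJ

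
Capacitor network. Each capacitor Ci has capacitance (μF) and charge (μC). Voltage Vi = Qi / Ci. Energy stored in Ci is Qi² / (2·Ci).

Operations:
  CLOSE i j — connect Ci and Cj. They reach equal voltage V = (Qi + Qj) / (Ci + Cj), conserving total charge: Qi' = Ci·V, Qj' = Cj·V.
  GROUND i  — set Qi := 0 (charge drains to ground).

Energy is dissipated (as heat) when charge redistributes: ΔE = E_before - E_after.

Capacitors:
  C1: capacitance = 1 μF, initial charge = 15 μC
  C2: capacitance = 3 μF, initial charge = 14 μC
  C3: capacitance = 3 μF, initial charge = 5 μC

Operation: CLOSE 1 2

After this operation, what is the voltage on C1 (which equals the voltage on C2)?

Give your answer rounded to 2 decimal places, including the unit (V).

Answer: 7.25 V

Derivation:
Initial: C1(1μF, Q=15μC, V=15.00V), C2(3μF, Q=14μC, V=4.67V), C3(3μF, Q=5μC, V=1.67V)
Op 1: CLOSE 1-2: Q_total=29.00, C_total=4.00, V=7.25; Q1=7.25, Q2=21.75; dissipated=40.042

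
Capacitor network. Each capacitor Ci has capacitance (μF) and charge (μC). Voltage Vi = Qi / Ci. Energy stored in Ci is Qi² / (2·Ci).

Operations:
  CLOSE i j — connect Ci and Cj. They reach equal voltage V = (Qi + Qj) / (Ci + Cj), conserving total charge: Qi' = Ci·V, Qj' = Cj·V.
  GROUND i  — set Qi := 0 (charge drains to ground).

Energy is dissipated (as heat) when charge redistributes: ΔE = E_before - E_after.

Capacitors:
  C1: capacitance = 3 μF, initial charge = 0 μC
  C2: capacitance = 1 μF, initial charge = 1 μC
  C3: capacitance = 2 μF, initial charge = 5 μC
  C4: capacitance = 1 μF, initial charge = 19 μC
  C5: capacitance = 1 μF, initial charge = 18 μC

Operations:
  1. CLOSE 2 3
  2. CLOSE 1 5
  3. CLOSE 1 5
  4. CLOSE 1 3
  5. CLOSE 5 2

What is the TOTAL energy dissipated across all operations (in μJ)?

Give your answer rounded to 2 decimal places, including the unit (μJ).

Answer: 127.56 μJ

Derivation:
Initial: C1(3μF, Q=0μC, V=0.00V), C2(1μF, Q=1μC, V=1.00V), C3(2μF, Q=5μC, V=2.50V), C4(1μF, Q=19μC, V=19.00V), C5(1μF, Q=18μC, V=18.00V)
Op 1: CLOSE 2-3: Q_total=6.00, C_total=3.00, V=2.00; Q2=2.00, Q3=4.00; dissipated=0.750
Op 2: CLOSE 1-5: Q_total=18.00, C_total=4.00, V=4.50; Q1=13.50, Q5=4.50; dissipated=121.500
Op 3: CLOSE 1-5: Q_total=18.00, C_total=4.00, V=4.50; Q1=13.50, Q5=4.50; dissipated=0.000
Op 4: CLOSE 1-3: Q_total=17.50, C_total=5.00, V=3.50; Q1=10.50, Q3=7.00; dissipated=3.750
Op 5: CLOSE 5-2: Q_total=6.50, C_total=2.00, V=3.25; Q5=3.25, Q2=3.25; dissipated=1.562
Total dissipated: 127.562 μJ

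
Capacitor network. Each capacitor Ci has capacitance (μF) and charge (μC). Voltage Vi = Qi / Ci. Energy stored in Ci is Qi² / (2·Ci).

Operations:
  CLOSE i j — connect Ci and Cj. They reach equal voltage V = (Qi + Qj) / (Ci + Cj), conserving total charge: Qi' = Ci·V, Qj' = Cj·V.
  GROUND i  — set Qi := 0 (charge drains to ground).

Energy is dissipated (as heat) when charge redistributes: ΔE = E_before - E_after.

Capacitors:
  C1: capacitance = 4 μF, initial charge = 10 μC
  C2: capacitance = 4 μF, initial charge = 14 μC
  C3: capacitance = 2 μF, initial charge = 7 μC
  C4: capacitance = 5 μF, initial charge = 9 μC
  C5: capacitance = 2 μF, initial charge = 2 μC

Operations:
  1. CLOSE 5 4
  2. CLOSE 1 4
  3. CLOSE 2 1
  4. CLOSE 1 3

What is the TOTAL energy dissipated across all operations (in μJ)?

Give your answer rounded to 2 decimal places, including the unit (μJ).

Answer: 4.10 μJ

Derivation:
Initial: C1(4μF, Q=10μC, V=2.50V), C2(4μF, Q=14μC, V=3.50V), C3(2μF, Q=7μC, V=3.50V), C4(5μF, Q=9μC, V=1.80V), C5(2μF, Q=2μC, V=1.00V)
Op 1: CLOSE 5-4: Q_total=11.00, C_total=7.00, V=1.57; Q5=3.14, Q4=7.86; dissipated=0.457
Op 2: CLOSE 1-4: Q_total=17.86, C_total=9.00, V=1.98; Q1=7.94, Q4=9.92; dissipated=0.958
Op 3: CLOSE 2-1: Q_total=21.94, C_total=8.00, V=2.74; Q2=10.97, Q1=10.97; dissipated=2.298
Op 4: CLOSE 1-3: Q_total=17.97, C_total=6.00, V=2.99; Q1=11.98, Q3=5.99; dissipated=0.383
Total dissipated: 4.096 μJ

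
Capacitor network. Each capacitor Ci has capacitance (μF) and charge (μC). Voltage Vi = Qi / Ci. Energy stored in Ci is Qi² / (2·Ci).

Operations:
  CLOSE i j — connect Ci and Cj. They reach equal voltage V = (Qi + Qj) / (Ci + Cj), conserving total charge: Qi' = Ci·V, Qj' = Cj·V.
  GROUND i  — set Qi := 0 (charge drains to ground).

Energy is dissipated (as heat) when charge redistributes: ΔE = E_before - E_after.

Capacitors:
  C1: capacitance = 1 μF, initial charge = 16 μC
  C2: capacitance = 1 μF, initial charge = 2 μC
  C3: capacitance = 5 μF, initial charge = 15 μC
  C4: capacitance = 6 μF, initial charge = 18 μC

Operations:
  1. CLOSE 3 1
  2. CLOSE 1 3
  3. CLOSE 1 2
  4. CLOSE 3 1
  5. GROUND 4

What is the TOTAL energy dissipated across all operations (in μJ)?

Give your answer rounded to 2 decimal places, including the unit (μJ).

Initial: C1(1μF, Q=16μC, V=16.00V), C2(1μF, Q=2μC, V=2.00V), C3(5μF, Q=15μC, V=3.00V), C4(6μF, Q=18μC, V=3.00V)
Op 1: CLOSE 3-1: Q_total=31.00, C_total=6.00, V=5.17; Q3=25.83, Q1=5.17; dissipated=70.417
Op 2: CLOSE 1-3: Q_total=31.00, C_total=6.00, V=5.17; Q1=5.17, Q3=25.83; dissipated=0.000
Op 3: CLOSE 1-2: Q_total=7.17, C_total=2.00, V=3.58; Q1=3.58, Q2=3.58; dissipated=2.507
Op 4: CLOSE 3-1: Q_total=29.42, C_total=6.00, V=4.90; Q3=24.51, Q1=4.90; dissipated=1.045
Op 5: GROUND 4: Q4=0; energy lost=27.000
Total dissipated: 100.968 μJ

Answer: 100.97 μJ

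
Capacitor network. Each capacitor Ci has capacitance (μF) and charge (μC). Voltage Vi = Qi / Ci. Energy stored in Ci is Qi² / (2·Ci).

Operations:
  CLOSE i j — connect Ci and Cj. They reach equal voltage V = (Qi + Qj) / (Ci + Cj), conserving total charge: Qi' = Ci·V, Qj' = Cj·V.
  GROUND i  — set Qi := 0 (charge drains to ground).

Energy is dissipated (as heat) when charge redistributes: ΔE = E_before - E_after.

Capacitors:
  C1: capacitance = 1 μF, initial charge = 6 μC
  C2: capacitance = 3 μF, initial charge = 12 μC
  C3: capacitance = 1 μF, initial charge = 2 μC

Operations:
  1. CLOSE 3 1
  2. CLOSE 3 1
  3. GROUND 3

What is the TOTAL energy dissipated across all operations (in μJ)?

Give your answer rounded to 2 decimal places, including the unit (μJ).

Answer: 12.00 μJ

Derivation:
Initial: C1(1μF, Q=6μC, V=6.00V), C2(3μF, Q=12μC, V=4.00V), C3(1μF, Q=2μC, V=2.00V)
Op 1: CLOSE 3-1: Q_total=8.00, C_total=2.00, V=4.00; Q3=4.00, Q1=4.00; dissipated=4.000
Op 2: CLOSE 3-1: Q_total=8.00, C_total=2.00, V=4.00; Q3=4.00, Q1=4.00; dissipated=0.000
Op 3: GROUND 3: Q3=0; energy lost=8.000
Total dissipated: 12.000 μJ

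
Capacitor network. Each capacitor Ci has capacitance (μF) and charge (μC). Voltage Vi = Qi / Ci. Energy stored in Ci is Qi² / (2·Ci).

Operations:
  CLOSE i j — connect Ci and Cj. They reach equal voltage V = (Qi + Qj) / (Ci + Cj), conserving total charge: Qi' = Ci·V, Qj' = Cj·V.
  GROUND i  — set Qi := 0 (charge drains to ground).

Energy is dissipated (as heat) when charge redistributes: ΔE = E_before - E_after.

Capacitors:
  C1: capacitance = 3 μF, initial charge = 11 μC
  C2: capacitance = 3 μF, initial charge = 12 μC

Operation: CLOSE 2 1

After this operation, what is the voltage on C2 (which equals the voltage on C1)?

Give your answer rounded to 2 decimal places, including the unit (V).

Answer: 3.83 V

Derivation:
Initial: C1(3μF, Q=11μC, V=3.67V), C2(3μF, Q=12μC, V=4.00V)
Op 1: CLOSE 2-1: Q_total=23.00, C_total=6.00, V=3.83; Q2=11.50, Q1=11.50; dissipated=0.083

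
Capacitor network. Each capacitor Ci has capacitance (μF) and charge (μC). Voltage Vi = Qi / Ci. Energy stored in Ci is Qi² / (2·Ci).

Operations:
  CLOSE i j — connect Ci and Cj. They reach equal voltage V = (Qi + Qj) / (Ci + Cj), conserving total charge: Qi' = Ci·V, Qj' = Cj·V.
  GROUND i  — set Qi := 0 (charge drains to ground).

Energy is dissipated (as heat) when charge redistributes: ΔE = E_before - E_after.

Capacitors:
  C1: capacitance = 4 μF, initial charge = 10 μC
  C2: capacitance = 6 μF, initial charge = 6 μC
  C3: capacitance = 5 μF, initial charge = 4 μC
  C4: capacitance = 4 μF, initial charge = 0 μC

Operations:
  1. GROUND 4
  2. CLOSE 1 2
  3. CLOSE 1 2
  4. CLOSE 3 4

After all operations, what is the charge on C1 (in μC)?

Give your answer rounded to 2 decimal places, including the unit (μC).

Answer: 6.40 μC

Derivation:
Initial: C1(4μF, Q=10μC, V=2.50V), C2(6μF, Q=6μC, V=1.00V), C3(5μF, Q=4μC, V=0.80V), C4(4μF, Q=0μC, V=0.00V)
Op 1: GROUND 4: Q4=0; energy lost=0.000
Op 2: CLOSE 1-2: Q_total=16.00, C_total=10.00, V=1.60; Q1=6.40, Q2=9.60; dissipated=2.700
Op 3: CLOSE 1-2: Q_total=16.00, C_total=10.00, V=1.60; Q1=6.40, Q2=9.60; dissipated=0.000
Op 4: CLOSE 3-4: Q_total=4.00, C_total=9.00, V=0.44; Q3=2.22, Q4=1.78; dissipated=0.711
Final charges: Q1=6.40, Q2=9.60, Q3=2.22, Q4=1.78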